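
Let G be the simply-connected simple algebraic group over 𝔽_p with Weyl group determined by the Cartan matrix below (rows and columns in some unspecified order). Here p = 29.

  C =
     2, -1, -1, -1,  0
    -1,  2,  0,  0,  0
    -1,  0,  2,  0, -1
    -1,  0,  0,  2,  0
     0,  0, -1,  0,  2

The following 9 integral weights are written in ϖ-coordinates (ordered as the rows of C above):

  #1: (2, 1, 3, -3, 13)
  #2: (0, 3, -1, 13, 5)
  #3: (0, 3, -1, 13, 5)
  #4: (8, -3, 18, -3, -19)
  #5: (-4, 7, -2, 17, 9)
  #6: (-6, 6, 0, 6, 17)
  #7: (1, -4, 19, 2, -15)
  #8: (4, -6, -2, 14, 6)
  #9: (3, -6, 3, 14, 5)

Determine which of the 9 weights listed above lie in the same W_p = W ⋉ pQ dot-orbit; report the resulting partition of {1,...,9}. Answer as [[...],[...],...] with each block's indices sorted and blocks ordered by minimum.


Dynkin diagram of C (from the 8 off-diagonal −1 entries): D_5.

Each λ_j+ρ reduced to Ā_29; 5-tuples below use C's row order:

  λ_1 → (1, 2, 4, 2, 14);  λ_2 → (1, 4, 0, 14, 6);  λ_3 → (1, 4, 0, 14, 6);  λ_4 → (1, 2, 4, 2, 14);  λ_5 → (1, 4, 0, 14, 6);  λ_6 → (1, 2, 4, 2, 14);  λ_7 → (1, 2, 4, 2, 14);  λ_8 → (1, 4, 0, 14, 6);  λ_9 → (1, 4, 0, 14, 6)

Linkage partition of the 9 weights (2 classes, p=29):

[[1, 4, 6, 7], [2, 3, 5, 8, 9]]


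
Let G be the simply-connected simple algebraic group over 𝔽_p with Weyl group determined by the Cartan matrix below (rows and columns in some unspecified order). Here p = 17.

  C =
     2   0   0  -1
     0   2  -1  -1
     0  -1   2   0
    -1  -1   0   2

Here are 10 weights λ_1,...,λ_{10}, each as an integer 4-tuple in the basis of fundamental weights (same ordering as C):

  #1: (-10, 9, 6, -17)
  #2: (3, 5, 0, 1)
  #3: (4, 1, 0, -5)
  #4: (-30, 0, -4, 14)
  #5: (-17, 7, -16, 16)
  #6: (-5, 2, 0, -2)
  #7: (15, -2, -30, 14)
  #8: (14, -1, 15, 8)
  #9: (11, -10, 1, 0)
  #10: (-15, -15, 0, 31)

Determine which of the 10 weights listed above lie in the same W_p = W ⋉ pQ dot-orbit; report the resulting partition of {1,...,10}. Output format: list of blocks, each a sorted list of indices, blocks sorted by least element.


Root system A_4: the 4×4 matrix C matches after relabeling.

λ_j+ρ reflected into Ā_17 (⟨·,θ^∨⟩≤17); 4-tuples as given:

  λ_1+ρ ↦ (2, 1, 0, 6)
  λ_2+ρ ↦ (4, 6, 1, 2)
  λ_3+ρ ↦ (1, 1, 1, 2)
  λ_4+ρ ↦ (1, 1, 1, 2)
  λ_5+ρ ↦ (2, 1, 0, 6)
  λ_6+ρ ↦ (1, 1, 1, 2)
  λ_7+ρ ↦ (1, 1, 1, 2)
  λ_8+ρ ↦ (2, 1, 0, 6)
  λ_9+ρ ↦ (4, 6, 1, 2)
  λ_10+ρ ↦ (1, 1, 1, 2)

These 10 weights hit 3 W_17-dot-orbits; sizes (3, 2, 5):

[[1, 5, 8], [2, 9], [3, 4, 6, 7, 10]]


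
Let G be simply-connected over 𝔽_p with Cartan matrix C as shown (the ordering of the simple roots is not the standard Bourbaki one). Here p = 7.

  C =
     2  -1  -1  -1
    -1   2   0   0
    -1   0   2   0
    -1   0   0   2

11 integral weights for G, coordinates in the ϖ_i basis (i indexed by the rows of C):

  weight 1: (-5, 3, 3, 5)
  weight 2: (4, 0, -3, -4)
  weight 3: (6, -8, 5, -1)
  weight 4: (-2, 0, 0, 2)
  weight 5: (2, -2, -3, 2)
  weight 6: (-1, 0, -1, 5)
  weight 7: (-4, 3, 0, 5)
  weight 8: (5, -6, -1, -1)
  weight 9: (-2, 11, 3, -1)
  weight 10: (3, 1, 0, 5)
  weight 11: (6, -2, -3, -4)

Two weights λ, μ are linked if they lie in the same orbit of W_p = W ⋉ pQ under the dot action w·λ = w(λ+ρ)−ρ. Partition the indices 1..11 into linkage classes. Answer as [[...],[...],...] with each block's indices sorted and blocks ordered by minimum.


Root system D_4: the 4×4 matrix C matches after relabeling.

Ā_7 reps of the 11 weights (D_4, coords as presented):

  [1] (1, 0, 0, 2);  [2] (0, 1, 2, 3);  [3] (0, 1, 0, 6);  [4] (1, 0, 0, 2);  [5] (0, 1, 2, 3);  [6] (0, 1, 0, 6);  [7] (0, 1, 2, 3);  [8] (1, 5, 0, 0);  [9] (1, 0, 0, 2);  [10] (0, 1, 2, 3);  [11] (0, 1, 2, 3)

Grouping the 11 weights by Ā_7-representative: 4 linkage classes.

[[1, 4, 9], [2, 5, 7, 10, 11], [3, 6], [8]]


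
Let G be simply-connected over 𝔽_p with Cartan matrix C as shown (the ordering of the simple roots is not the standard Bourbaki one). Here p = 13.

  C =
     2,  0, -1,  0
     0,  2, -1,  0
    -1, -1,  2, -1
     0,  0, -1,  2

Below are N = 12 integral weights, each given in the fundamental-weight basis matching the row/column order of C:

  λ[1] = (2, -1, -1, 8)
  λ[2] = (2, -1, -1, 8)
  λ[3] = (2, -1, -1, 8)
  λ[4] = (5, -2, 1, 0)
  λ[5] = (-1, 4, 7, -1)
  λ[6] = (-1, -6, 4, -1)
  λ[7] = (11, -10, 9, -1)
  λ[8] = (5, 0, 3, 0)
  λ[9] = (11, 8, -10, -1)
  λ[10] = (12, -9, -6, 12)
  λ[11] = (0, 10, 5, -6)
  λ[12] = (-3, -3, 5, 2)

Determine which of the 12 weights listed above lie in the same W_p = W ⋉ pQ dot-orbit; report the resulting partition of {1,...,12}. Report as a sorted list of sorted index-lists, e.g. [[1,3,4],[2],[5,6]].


D_4 Cartan matrix, 4 simple roots permuted; ρ=(1,1,1,1).

W_13-reps of the 12 weights in Ā_13 (same 4-coord order as C):

  λ_1 → (3, 0, 0, 9) · λ_2 → (3, 0, 0, 9) · λ_3 → (3, 0, 0, 9) · λ_4 → (6, 1, 1, 1) · λ_5 → (0, 5, 0, 0) · λ_6 → (0, 5, 0, 0) · λ_7 → (3, 0, 0, 9) · λ_8 → (6, 1, 1, 1) · λ_9 → (3, 0, 0, 9) · λ_10 → (0, 5, 0, 0) · λ_11 → (4, 6, 1, 0) · λ_12 → (2, 2, 2, 3)

5 distinct reps among the 12 weights ⇒ 5 W_13-linkage classes:

[[1, 2, 3, 7, 9], [4, 8], [5, 6, 10], [11], [12]]


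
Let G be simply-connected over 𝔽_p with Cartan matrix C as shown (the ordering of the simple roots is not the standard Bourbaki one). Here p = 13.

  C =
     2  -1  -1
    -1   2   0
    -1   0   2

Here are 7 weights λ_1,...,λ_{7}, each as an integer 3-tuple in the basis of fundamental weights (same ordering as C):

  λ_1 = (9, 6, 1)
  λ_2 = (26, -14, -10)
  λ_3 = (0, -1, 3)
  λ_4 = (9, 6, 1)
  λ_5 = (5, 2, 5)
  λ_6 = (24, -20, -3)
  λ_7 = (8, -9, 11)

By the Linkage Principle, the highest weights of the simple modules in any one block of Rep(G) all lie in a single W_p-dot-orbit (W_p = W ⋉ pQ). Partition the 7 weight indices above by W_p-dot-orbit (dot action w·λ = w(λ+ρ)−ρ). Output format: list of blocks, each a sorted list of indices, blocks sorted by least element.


Dynkin diagram of C (from the 4 off-diagonal −1 entries): A_3.

λ_j+ρ reflected into Ā_13 (⟨·,θ^∨⟩≤13); 3-tuples as given:

  1: (6, 1, 4) · 2: (1, 0, 4) · 3: (1, 0, 4) · 4: (6, 1, 4) · 5: (6, 1, 4) · 6: (6, 1, 4) · 7: (1, 0, 4)

Grouping the 7 weights by Ā_13-representative: 2 linkage classes.

[[1, 4, 5, 6], [2, 3, 7]]


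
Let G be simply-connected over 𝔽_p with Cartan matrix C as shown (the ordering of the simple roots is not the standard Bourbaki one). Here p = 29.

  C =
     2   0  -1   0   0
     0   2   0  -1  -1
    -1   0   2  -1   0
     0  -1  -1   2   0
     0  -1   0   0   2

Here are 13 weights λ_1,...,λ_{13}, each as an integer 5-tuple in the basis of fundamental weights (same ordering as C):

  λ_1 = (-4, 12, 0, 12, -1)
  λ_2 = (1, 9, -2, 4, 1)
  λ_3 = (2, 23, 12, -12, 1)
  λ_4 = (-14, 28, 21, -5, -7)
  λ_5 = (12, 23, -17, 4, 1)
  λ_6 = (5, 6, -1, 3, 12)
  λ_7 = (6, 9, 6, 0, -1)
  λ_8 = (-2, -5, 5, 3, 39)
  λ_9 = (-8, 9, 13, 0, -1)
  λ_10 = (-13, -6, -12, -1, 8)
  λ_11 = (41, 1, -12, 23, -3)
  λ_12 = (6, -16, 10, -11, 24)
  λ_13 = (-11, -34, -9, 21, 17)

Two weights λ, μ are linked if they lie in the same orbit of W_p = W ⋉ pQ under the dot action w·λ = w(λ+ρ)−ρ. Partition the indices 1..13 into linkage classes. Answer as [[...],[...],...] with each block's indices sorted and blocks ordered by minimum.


Root system A_5: the 5×5 matrix C matches after relabeling.

Folding the 13 weights λ_j+ρ into Ā_29 (reps in the given 5-coord order):

  [1] (1, 13, 2, 11, 0);  [2] (1, 10, 1, 4, 2);  [3] (1, 13, 2, 11, 0);  [4] (5, 7, 0, 4, 12);  [5] (1, 13, 2, 11, 0);  [6] (5, 7, 0, 4, 12);  [7] (7, 10, 7, 1, 0);  [8] (5, 7, 0, 4, 12);  [9] (7, 10, 7, 1, 0);  [10] (5, 7, 0, 4, 12);  [11] (1, 13, 2, 11, 0);  [12] (7, 10, 7, 1, 0);  [13] (7, 10, 7, 1, 0)

Partition of {1..13} into 4 W_29-dot-orbits:

[[1, 3, 5, 11], [2], [4, 6, 8, 10], [7, 9, 12, 13]]


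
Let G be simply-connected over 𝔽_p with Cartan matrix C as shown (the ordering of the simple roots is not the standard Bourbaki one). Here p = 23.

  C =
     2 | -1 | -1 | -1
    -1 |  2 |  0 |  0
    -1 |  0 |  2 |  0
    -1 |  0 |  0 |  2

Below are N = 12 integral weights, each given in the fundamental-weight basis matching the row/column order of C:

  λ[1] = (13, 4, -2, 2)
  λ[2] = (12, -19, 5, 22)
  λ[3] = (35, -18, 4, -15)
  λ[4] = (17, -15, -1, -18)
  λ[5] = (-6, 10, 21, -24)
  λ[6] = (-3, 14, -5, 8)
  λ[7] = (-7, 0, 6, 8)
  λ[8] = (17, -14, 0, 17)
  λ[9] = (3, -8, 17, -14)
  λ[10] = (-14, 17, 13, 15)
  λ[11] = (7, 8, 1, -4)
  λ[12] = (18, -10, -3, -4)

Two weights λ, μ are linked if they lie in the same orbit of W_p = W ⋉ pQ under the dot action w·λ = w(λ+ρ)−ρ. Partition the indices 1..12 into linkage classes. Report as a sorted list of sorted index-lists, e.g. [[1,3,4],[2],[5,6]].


Cartan matrix: type D_4 (|W|=192); un-permuting the 4 rows.

Alcove-folded reps (p=23, 12 weights, presented ϖ-order):

  λ_1 → (1, 5, 1, 3) · λ_2 → (0, 1, 13, 4) · λ_3 → (0, 1, 13, 4) · λ_4 → (0, 1, 13, 4) · λ_5 → (5, 12, 1, 0) · λ_6 → (4, 9, 2, 3) · λ_7 → (1, 5, 1, 3) · λ_8 → (0, 1, 13, 4) · λ_9 → (4, 9, 2, 3) · λ_10 → (1, 5, 1, 3) · λ_11 → (4, 9, 2, 3) · λ_12 → (4, 9, 2, 3)

Linkage partition of the 12 weights (4 classes, p=23):

[[1, 7, 10], [2, 3, 4, 8], [5], [6, 9, 11, 12]]


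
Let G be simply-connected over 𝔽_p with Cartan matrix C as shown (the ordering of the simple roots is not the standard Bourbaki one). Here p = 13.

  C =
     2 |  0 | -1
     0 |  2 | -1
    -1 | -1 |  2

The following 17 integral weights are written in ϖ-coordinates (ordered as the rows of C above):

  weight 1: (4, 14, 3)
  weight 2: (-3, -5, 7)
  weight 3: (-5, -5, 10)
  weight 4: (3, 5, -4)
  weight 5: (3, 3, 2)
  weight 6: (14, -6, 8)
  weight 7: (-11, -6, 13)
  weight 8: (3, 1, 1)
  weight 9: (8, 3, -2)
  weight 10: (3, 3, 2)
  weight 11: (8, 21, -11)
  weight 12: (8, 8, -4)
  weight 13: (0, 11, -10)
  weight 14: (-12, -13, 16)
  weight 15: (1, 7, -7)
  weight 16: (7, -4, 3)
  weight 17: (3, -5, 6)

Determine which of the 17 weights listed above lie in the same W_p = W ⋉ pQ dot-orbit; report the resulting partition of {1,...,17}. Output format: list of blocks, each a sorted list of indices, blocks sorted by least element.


C ↔ A_3 under row/col permutation; |W(A_3)| = 24.

Alcove-folded reps (p=13, 17 weights, presented ϖ-order):

  λ_1+ρ ↦ (4, 2, 2) · λ_2+ρ ↦ (2, 4, 2) · λ_3+ρ ↦ (4, 4, 3) · λ_4+ρ ↦ (1, 3, 3) · λ_5+ρ ↦ (4, 4, 3) · λ_6+ρ ↦ (2, 4, 2) · λ_7+ρ ↦ (8, 3, 1) · λ_8+ρ ↦ (4, 2, 2) · λ_9+ρ ↦ (8, 3, 1) · λ_10+ρ ↦ (4, 4, 3) · λ_11+ρ ↦ (8, 3, 1) · λ_12+ρ ↦ (4, 4, 3) · λ_13+ρ ↦ (8, 3, 1) · λ_14+ρ ↦ (1, 2, 6) · λ_15+ρ ↦ (4, 2, 2) · λ_16+ρ ↦ (8, 3, 1) · λ_17+ρ ↦ (4, 4, 3)

These 17 weights hit 6 W_13-dot-orbits; sizes (3, 2, 5, 1, 5, 1):

[[1, 8, 15], [2, 6], [3, 5, 10, 12, 17], [4], [7, 9, 11, 13, 16], [14]]


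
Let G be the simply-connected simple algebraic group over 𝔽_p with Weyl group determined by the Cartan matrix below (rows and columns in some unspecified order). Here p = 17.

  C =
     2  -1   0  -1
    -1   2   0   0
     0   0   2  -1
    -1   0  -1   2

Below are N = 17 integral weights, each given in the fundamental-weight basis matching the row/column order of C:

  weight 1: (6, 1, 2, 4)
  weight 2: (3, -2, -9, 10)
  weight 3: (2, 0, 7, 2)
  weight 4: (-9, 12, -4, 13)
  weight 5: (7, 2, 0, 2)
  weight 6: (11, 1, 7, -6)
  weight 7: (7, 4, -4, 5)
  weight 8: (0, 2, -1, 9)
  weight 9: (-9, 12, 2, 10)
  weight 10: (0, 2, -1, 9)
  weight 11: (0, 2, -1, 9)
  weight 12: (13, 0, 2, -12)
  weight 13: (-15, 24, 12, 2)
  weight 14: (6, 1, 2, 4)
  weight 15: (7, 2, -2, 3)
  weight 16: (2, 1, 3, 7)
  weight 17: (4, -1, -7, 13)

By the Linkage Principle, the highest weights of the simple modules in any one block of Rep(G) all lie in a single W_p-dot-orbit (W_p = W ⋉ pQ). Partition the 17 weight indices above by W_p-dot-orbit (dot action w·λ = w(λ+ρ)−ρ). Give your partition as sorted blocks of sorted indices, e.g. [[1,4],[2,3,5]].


Root system A_4: the 4×4 matrix C matches after relabeling.

Folding the 17 weights λ_j+ρ into Ā_17 (reps in the given 4-coord order):

  λ_1+ρ ↦ (7, 2, 3, 5) · λ_2+ρ ↦ (3, 1, 8, 3) · λ_3+ρ ↦ (3, 1, 8, 3) · λ_4+ρ ↦ (8, 3, 1, 3) · λ_5+ρ ↦ (8, 3, 1, 3) · λ_6+ρ ↦ (7, 2, 3, 5) · λ_7+ρ ↦ (8, 3, 1, 3) · λ_8+ρ ↦ (1, 3, 0, 10) · λ_9+ρ ↦ (8, 3, 1, 3) · λ_10+ρ ↦ (1, 3, 0, 10) · λ_11+ρ ↦ (1, 3, 0, 10) · λ_12+ρ ↦ (3, 1, 8, 3) · λ_13+ρ ↦ (3, 1, 8, 3) · λ_14+ρ ↦ (7, 2, 3, 5) · λ_15+ρ ↦ (8, 3, 1, 3) · λ_16+ρ ↦ (3, 2, 4, 8) · λ_17+ρ ↦ (3, 2, 4, 8)

These 17 weights hit 5 W_17-dot-orbits; sizes (3, 4, 5, 3, 2):

[[1, 6, 14], [2, 3, 12, 13], [4, 5, 7, 9, 15], [8, 10, 11], [16, 17]]


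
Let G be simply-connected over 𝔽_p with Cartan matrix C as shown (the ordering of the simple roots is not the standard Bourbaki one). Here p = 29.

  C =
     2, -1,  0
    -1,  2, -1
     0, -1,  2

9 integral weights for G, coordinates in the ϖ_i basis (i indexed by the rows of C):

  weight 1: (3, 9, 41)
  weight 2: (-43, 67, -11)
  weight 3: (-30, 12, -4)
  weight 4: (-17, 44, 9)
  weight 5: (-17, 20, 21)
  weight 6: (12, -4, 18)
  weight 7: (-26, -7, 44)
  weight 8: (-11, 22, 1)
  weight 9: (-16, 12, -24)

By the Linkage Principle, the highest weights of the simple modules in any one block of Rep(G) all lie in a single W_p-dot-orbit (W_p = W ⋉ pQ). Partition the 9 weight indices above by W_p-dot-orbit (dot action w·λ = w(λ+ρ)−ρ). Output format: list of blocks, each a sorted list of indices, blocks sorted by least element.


A_3 Cartan matrix, 3 simple roots permuted; ρ=(1,1,1).

Each λ_j+ρ reduced to Ā_29; 3-tuples below use C's row order:

  λ_1+ρ ↦ (10, 13, 2);  λ_2+ρ ↦ (10, 3, 16);  λ_3+ρ ↦ (10, 3, 16);  λ_4+ρ ↦ (10, 3, 16);  λ_5+ρ ↦ (2, 5, 8);  λ_6+ρ ↦ (10, 3, 16);  λ_7+ρ ↦ (10, 13, 2);  λ_8+ρ ↦ (10, 13, 2);  λ_9+ρ ↦ (10, 13, 2)

The 9 indices split into 3 linkage classes (same alcove rep ⇔ same W_29-dot-orbit):

[[1, 7, 8, 9], [2, 3, 4, 6], [5]]


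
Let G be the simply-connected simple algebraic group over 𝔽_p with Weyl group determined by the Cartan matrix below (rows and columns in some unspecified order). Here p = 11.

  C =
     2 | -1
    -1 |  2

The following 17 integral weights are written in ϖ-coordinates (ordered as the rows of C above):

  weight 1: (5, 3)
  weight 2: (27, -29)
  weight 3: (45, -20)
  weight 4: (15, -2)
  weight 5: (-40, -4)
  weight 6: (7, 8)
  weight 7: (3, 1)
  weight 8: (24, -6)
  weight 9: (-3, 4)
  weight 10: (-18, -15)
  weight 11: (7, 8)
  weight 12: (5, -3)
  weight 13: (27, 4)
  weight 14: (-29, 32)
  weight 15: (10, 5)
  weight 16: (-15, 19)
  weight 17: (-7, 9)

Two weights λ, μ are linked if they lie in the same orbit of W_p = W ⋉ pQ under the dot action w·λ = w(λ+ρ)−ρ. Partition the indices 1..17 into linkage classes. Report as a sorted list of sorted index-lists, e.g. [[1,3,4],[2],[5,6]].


Type A_2, rank 2, |W|=6; reorder rows/cols to standard.

W_11-reps of the 17 weights in Ā_11 (same 2-coord order as C):

  1: (6, 4);  2: (5, 0);  3: (2, 3);  4: (6, 4);  5: (3, 6);  6: (2, 3);  7: (4, 2);  8: (3, 6);  9: (2, 3);  10: (3, 6);  11: (2, 3);  12: (4, 2);  13: (5, 0);  14: (5, 0);  15: (5, 0);  16: (2, 3);  17: (6, 4)

These 17 weights hit 5 W_11-dot-orbits; sizes (3, 4, 5, 3, 2):

[[1, 4, 17], [2, 13, 14, 15], [3, 6, 9, 11, 16], [5, 8, 10], [7, 12]]


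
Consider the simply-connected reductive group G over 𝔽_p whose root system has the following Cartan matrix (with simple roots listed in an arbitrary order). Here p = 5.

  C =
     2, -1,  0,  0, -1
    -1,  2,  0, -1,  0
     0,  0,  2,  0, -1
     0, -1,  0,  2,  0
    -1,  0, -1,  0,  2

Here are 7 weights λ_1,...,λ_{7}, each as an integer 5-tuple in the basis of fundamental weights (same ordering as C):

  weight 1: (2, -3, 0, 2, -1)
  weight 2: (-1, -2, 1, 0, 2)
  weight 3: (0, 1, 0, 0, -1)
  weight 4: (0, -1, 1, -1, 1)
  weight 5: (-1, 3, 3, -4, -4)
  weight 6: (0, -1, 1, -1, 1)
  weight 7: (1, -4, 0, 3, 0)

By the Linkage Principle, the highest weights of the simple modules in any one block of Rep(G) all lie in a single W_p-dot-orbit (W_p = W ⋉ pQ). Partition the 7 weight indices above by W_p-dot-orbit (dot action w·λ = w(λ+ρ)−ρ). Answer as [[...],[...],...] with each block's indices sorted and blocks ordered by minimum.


Root system A_5: the 5×5 matrix C matches after relabeling.

Ā_5 reps of the 7 weights (A_5, coords as presented):

    1: (1, 2, 1, 1, 0)
    2: (1, 0, 2, 0, 2)
    3: (1, 2, 1, 1, 0)
    4: (1, 0, 2, 0, 2)
    5: (1, 2, 1, 1, 0)
    6: (1, 0, 2, 0, 2)
    7: (1, 2, 1, 1, 0)

2 distinct reps among the 7 weights ⇒ 2 W_5-linkage classes:

[[1, 3, 5, 7], [2, 4, 6]]


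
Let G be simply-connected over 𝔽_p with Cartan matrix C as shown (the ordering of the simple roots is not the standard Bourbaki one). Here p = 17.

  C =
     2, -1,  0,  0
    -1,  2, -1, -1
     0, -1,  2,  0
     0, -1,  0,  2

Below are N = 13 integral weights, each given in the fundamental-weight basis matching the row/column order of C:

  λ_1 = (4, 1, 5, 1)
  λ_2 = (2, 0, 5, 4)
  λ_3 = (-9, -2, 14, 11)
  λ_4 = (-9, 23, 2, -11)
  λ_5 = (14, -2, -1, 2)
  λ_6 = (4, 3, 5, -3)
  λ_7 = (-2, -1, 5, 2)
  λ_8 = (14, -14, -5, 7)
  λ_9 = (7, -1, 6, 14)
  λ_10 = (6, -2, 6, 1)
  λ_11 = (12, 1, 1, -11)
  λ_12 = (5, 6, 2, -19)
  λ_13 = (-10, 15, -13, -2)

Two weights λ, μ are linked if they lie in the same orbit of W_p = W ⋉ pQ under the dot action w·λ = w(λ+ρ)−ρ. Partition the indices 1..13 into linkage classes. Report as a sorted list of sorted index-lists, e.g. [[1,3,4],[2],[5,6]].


C ↔ D_4 under row/col permutation; |W(D_4)| = 192.

W_17-reps of the 13 weights in Ā_17 (same 4-coord order as C):

  [1] (5, 2, 6, 2) · [2] (3, 1, 6, 5) · [3] (0, 1, 5, 2) · [4] (2, 1, 7, 0) · [5] (14, 0, 1, 2) · [6] (5, 2, 6, 2) · [7] (0, 1, 5, 2) · [8] (5, 2, 6, 2) · [9] (5, 2, 6, 2) · [10] (6, 1, 6, 1) · [11] (5, 2, 6, 2) · [12] (3, 1, 6, 5) · [13] (3, 1, 6, 5)

Partition of {1..13} into 6 W_17-dot-orbits:

[[1, 6, 8, 9, 11], [2, 12, 13], [3, 7], [4], [5], [10]]


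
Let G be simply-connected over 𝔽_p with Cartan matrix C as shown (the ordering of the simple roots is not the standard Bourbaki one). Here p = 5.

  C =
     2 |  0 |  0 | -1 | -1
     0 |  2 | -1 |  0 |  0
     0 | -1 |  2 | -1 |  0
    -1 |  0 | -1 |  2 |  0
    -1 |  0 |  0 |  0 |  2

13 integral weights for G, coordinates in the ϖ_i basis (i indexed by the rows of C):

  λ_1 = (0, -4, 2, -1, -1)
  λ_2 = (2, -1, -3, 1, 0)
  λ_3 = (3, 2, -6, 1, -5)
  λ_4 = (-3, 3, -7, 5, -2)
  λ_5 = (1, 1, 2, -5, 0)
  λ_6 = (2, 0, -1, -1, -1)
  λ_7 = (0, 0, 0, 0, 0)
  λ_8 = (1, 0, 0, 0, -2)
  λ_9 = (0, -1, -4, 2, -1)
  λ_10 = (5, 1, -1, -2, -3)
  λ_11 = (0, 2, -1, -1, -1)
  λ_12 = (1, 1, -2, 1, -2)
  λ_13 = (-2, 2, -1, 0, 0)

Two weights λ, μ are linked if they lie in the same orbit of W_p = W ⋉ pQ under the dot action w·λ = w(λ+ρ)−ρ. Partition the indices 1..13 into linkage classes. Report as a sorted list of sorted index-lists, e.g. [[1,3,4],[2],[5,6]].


A_5 Cartan matrix, 5 simple roots permuted; ρ=(1,1,1,1,1).

λ_j+ρ reflected into Ā_5 (⟨·,θ^∨⟩≤5); 5-tuples as given:

  λ_1+ρ ↦ (1, 3, 0, 0, 0)
  λ_2+ρ ↦ (3, 1, 0, 0, 0)
  λ_3+ρ ↦ (3, 1, 0, 0, 0)
  λ_4+ρ ↦ (1, 1, 1, 1, 1)
  λ_5+ρ ↦ (1, 1, 1, 1, 1)
  λ_6+ρ ↦ (3, 1, 0, 0, 0)
  λ_7+ρ ↦ (1, 1, 1, 1, 1)
  λ_8+ρ ↦ (1, 1, 1, 1, 1)
  λ_9+ρ ↦ (1, 3, 0, 0, 0)
  λ_10+ρ ↦ (3, 1, 0, 0, 0)
  λ_11+ρ ↦ (1, 3, 0, 0, 0)
  λ_12+ρ ↦ (1, 1, 1, 1, 1)
  λ_13+ρ ↦ (1, 3, 0, 0, 0)

3 distinct reps among the 13 weights ⇒ 3 W_5-linkage classes:

[[1, 9, 11, 13], [2, 3, 6, 10], [4, 5, 7, 8, 12]]


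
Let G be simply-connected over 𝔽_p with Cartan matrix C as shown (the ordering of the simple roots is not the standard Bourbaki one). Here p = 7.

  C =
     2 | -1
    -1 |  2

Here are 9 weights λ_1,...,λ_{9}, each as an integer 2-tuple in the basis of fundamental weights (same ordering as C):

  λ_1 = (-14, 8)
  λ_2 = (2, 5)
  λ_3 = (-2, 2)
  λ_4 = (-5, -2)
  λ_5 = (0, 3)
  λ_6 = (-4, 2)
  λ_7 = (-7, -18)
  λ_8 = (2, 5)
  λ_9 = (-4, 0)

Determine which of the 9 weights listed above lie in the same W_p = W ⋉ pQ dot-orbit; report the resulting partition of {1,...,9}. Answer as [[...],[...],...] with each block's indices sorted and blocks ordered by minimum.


C ↔ A_2 under row/col permutation; |W(A_2)| = 6.

Alcove-folded reps (p=7, 9 weights, presented ϖ-order):

    λ_1 → (1, 2)
    λ_2 → (1, 4)
    λ_3 → (1, 2)
    λ_4 → (1, 4)
    λ_5 → (1, 4)
    λ_6 → (3, 0)
    λ_7 → (4, 2)
    λ_8 → (1, 4)
    λ_9 → (1, 2)

The 9 indices split into 4 linkage classes (same alcove rep ⇔ same W_7-dot-orbit):

[[1, 3, 9], [2, 4, 5, 8], [6], [7]]


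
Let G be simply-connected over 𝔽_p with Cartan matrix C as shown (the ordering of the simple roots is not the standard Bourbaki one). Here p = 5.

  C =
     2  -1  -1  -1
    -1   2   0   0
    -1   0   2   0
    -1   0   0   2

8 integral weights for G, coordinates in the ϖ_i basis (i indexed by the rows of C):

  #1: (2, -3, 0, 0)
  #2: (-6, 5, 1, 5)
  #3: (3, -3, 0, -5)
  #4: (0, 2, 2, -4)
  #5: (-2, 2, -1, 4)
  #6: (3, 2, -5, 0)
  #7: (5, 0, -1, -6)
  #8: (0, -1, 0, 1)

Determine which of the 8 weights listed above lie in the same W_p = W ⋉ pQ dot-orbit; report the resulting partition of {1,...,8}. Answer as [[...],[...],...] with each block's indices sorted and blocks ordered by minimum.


Dynkin diagram of C (from the 6 off-diagonal −1 entries): D_4.

λ_j+ρ reflected into Ā_5 (⟨·,θ^∨⟩≤5); 4-tuples as given:

    λ_1+ρ ↦ (0, 2, 1, 1)
    λ_2+ρ ↦ (0, 1, 1, 1)
    λ_3+ρ ↦ (1, 0, 1, 2)
    λ_4+ρ ↦ (0, 1, 1, 1)
    λ_5+ρ ↦ (1, 0, 1, 2)
    λ_6+ρ ↦ (1, 0, 1, 2)
    λ_7+ρ ↦ (1, 0, 1, 2)
    λ_8+ρ ↦ (1, 0, 1, 2)

Linkage partition of the 8 weights (3 classes, p=5):

[[1], [2, 4], [3, 5, 6, 7, 8]]


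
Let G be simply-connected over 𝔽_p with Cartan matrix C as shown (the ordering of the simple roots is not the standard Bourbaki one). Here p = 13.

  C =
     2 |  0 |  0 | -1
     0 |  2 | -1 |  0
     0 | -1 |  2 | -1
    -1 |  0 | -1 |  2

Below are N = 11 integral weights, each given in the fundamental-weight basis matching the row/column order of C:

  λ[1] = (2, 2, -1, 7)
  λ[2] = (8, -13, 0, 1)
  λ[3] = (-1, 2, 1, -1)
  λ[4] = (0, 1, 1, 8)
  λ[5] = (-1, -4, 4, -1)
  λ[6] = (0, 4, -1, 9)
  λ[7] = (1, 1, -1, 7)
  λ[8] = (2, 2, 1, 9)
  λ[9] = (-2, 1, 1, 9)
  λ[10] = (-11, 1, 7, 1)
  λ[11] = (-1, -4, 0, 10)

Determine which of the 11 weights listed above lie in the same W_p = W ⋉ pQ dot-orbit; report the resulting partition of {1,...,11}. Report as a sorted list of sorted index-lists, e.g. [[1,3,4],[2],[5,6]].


Type A_4, rank 4, |W|=120; reorder rows/cols to standard.

Ā_13 reps of the 11 weights (A_4, coords as presented):

  λ_1+ρ ↦ (2, 2, 0, 8)
  λ_2+ρ ↦ (0, 1, 2, 9)
  λ_3+ρ ↦ (0, 3, 2, 0)
  λ_4+ρ ↦ (0, 1, 2, 9)
  λ_5+ρ ↦ (0, 3, 2, 0)
  λ_6+ρ ↦ (2, 2, 0, 8)
  λ_7+ρ ↦ (2, 2, 0, 8)
  λ_8+ρ ↦ (2, 2, 0, 8)
  λ_9+ρ ↦ (0, 1, 2, 9)
  λ_10+ρ ↦ (2, 2, 0, 8)
  λ_11+ρ ↦ (0, 1, 2, 9)

These 11 weights hit 3 W_13-dot-orbits; sizes (5, 4, 2):

[[1, 6, 7, 8, 10], [2, 4, 9, 11], [3, 5]]


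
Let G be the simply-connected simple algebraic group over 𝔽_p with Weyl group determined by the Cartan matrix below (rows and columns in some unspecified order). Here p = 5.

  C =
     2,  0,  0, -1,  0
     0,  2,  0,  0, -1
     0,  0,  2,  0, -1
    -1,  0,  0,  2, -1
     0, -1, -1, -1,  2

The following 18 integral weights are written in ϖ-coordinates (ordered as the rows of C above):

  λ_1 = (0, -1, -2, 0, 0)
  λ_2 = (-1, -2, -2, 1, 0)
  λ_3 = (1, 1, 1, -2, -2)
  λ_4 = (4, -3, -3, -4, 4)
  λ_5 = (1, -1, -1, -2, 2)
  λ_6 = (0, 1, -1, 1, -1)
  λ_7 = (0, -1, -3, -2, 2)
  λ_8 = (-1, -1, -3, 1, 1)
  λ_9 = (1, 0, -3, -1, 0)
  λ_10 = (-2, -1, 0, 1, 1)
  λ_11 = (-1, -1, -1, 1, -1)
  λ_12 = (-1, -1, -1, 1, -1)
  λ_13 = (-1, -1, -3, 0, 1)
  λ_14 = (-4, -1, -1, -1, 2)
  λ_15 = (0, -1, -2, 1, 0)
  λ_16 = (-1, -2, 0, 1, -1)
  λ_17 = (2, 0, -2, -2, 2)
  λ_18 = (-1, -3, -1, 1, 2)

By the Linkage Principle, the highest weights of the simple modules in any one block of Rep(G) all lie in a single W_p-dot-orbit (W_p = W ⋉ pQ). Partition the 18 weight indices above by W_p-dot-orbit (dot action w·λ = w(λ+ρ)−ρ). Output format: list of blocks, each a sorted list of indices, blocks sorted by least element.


Dynkin diagram of C (from the 8 off-diagonal −1 entries): D_5.

Alcove-folded reps (p=5, 18 weights, presented ϖ-order):

    λ_1+ρ ↦ (1, 0, 1, 1, 0)
    λ_2+ρ ↦ (0, 0, 0, 1, 1)
    λ_3+ρ ↦ (0, 0, 0, 1, 1)
    λ_4+ρ ↦ (0, 0, 0, 2, 0)
    λ_5+ρ ↦ (0, 0, 0, 1, 1)
    λ_6+ρ ↦ (1, 2, 0, 0, 0)
    λ_7+ρ ↦ (0, 0, 2, 1, 0)
    λ_8+ρ ↦ (0, 0, 2, 1, 0)
    λ_9+ρ ↦ (1, 0, 1, 1, 0)
    λ_10+ρ ↦ (1, 0, 1, 1, 0)
    λ_11+ρ ↦ (0, 0, 0, 2, 0)
    λ_12+ρ ↦ (0, 0, 0, 2, 0)
    λ_13+ρ ↦ (0, 0, 2, 1, 0)
    λ_14+ρ ↦ (0, 0, 0, 2, 0)
    λ_15+ρ ↦ (1, 0, 1, 1, 0)
    λ_16+ρ ↦ (0, 0, 0, 1, 1)
    λ_17+ρ ↦ (0, 0, 0, 1, 1)
    λ_18+ρ ↦ (1, 2, 0, 0, 0)

Linkage partition of the 18 weights (5 classes, p=5):

[[1, 9, 10, 15], [2, 3, 5, 16, 17], [4, 11, 12, 14], [6, 18], [7, 8, 13]]


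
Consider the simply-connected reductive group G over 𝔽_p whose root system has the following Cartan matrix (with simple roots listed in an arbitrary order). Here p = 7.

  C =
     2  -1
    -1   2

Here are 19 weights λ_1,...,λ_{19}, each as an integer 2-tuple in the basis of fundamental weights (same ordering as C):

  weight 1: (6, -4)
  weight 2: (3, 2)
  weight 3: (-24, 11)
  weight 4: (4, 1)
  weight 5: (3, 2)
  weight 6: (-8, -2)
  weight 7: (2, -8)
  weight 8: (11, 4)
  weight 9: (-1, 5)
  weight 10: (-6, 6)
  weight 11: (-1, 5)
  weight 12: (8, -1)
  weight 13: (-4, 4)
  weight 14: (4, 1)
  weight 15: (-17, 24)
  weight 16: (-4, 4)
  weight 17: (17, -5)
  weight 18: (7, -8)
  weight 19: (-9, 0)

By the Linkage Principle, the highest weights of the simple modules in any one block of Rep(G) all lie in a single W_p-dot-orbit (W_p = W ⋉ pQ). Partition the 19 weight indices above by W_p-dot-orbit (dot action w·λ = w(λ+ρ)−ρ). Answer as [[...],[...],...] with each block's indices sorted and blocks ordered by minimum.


Type A_2, rank 2, |W|=6; reorder rows/cols to standard.

Folding the 19 weights λ_j+ρ into Ā_7 (reps in the given 2-coord order):

    [1] (4, 3)
    [2] (4, 3)
    [3] (3, 2)
    [4] (5, 2)
    [5] (4, 3)
    [6] (0, 6)
    [7] (4, 3)
    [8] (3, 2)
    [9] (0, 6)
    [10] (5, 2)
    [11] (0, 6)
    [12] (5, 2)
    [13] (3, 2)
    [14] (5, 2)
    [15] (3, 2)
    [16] (3, 2)
    [17] (4, 3)
    [18] (0, 6)
    [19] (0, 6)

The 19 indices split into 4 linkage classes (same alcove rep ⇔ same W_7-dot-orbit):

[[1, 2, 5, 7, 17], [3, 8, 13, 15, 16], [4, 10, 12, 14], [6, 9, 11, 18, 19]]


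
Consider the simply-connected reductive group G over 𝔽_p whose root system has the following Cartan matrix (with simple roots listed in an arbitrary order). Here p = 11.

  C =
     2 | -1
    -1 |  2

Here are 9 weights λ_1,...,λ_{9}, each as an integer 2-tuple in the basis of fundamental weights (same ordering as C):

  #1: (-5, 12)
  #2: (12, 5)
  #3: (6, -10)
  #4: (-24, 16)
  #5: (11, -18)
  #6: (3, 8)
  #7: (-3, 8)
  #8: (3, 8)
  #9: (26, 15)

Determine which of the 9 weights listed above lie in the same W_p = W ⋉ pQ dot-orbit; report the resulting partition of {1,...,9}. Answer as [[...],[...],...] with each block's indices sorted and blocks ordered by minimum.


Root system A_2: the 2×2 matrix C matches after relabeling.

W_11-reps of the 9 weights in Ā_11 (same 2-coord order as C):

  [1] (2, 7);  [2] (3, 2);  [3] (2, 7);  [4] (1, 5);  [5] (1, 5);  [6] (2, 7);  [7] (2, 7);  [8] (2, 7);  [9] (1, 5)

Linkage partition of the 9 weights (3 classes, p=11):

[[1, 3, 6, 7, 8], [2], [4, 5, 9]]


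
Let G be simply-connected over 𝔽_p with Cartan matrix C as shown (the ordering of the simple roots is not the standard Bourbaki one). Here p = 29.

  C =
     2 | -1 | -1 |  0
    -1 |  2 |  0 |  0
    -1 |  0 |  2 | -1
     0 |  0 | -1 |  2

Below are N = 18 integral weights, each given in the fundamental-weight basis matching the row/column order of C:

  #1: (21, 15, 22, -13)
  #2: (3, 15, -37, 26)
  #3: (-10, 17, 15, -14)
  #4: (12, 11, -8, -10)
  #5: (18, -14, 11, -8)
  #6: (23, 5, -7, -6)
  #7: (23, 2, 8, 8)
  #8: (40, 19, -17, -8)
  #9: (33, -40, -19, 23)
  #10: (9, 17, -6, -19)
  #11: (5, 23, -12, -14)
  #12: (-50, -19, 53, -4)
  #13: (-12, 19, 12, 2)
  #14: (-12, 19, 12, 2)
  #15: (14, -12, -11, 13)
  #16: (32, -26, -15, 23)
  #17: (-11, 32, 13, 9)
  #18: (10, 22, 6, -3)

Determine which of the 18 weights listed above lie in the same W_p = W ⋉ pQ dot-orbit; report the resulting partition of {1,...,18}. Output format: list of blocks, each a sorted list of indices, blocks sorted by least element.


Cartan matrix: type A_4 (|W|=120); un-permuting the 4 rows.

Folding the 18 weights λ_j+ρ into Ā_29 (reps in the given 4-coord order):

  [1] (3, 9, 6, 7)
  [2] (11, 9, 2, 3)
  [3] (3, 9, 6, 7)
  [4] (3, 9, 6, 7)
  [5] (6, 11, 5, 5)
  [6] (13, 5, 5, 5)
  [7] (11, 9, 2, 3)
  [8] (3, 9, 6, 7)
  [9] (13, 5, 5, 5)
  [10] (13, 5, 5, 5)
  [11] (13, 5, 5, 5)
  [12] (11, 9, 2, 3)
  [13] (11, 9, 2, 3)
  [14] (11, 9, 2, 3)
  [15] (6, 5, 4, 4)
  [16] (6, 5, 4, 4)
  [17] (6, 5, 4, 4)
  [18] (6, 11, 5, 5)

These 18 weights hit 5 W_29-dot-orbits; sizes (4, 5, 2, 4, 3):

[[1, 3, 4, 8], [2, 7, 12, 13, 14], [5, 18], [6, 9, 10, 11], [15, 16, 17]]


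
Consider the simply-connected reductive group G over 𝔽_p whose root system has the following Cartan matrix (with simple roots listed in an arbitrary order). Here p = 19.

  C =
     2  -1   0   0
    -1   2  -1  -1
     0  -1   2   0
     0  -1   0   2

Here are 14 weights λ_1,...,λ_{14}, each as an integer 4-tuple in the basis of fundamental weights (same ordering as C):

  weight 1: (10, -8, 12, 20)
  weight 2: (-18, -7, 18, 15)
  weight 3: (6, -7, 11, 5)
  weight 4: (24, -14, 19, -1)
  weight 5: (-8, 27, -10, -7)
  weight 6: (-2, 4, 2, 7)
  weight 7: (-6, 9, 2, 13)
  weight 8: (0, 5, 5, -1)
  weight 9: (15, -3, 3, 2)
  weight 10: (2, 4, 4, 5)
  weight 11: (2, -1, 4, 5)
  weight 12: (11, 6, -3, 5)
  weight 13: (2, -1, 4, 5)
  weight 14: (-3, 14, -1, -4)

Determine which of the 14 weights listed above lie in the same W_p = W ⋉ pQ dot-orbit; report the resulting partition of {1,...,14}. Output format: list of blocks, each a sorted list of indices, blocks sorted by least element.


Dynkin diagram of C (from the 6 off-diagonal −1 entries): D_4.

Ā_19 reps of the 14 weights (D_4, coords as presented):

  1: (6, 2, 4, 0);  2: (2, 4, 0, 3);  3: (1, 6, 6, 0);  4: (1, 6, 6, 0);  5: (2, 4, 0, 3);  6: (1, 3, 3, 8);  7: (3, 0, 5, 6);  8: (1, 6, 6, 0);  9: (14, 0, 2, 1);  10: (3, 0, 5, 6);  11: (3, 0, 5, 6);  12: (6, 2, 4, 0);  13: (3, 0, 5, 6);  14: (2, 4, 0, 3)

Partition of {1..14} into 6 W_19-dot-orbits:

[[1, 12], [2, 5, 14], [3, 4, 8], [6], [7, 10, 11, 13], [9]]


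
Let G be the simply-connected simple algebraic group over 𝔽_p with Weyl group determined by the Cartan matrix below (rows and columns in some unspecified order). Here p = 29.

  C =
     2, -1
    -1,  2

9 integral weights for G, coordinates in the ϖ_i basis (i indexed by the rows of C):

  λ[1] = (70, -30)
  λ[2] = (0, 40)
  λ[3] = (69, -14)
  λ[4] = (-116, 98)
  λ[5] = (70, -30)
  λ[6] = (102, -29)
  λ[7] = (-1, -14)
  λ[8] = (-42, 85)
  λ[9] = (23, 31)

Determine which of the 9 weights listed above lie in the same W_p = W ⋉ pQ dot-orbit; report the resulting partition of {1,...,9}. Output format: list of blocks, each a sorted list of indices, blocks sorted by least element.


C ↔ A_2 under row/col permutation; |W(A_2)| = 6.

λ_j+ρ reflected into Ā_29 (⟨·,θ^∨⟩≤29); 2-tuples as given:

    [1] (13, 0)
    [2] (12, 16)
    [3] (12, 16)
    [4] (12, 16)
    [5] (13, 0)
    [6] (12, 16)
    [7] (13, 0)
    [8] (12, 16)
    [9] (3, 2)

3 distinct reps among the 9 weights ⇒ 3 W_29-linkage classes:

[[1, 5, 7], [2, 3, 4, 6, 8], [9]]


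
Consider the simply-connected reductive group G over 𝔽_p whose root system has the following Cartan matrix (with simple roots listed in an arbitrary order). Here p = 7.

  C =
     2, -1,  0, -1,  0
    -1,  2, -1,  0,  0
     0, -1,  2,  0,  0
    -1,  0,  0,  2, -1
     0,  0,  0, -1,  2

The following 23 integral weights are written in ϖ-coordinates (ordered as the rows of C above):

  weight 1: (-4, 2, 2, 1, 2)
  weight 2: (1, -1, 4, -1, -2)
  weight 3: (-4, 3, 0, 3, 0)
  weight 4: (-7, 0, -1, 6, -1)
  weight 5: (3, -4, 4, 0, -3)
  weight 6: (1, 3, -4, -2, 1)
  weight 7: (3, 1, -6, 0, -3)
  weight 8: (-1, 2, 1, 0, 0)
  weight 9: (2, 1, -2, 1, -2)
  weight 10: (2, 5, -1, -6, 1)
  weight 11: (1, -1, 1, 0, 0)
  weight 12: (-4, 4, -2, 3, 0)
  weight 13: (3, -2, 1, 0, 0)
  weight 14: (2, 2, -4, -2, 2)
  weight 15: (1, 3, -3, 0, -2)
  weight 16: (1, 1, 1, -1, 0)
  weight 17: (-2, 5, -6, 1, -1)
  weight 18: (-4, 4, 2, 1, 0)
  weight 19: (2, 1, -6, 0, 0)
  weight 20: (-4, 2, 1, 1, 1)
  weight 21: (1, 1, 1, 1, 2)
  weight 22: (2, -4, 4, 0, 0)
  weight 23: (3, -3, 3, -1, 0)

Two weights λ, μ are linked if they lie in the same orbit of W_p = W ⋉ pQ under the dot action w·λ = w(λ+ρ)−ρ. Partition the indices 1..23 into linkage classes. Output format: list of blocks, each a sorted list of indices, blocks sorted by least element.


Type A_5, rank 5, |W|=720; reorder rows/cols to standard.

W_7-reps of the 23 weights in Ā_7 (same 5-coord order as C):

    [1] (2, 0, 2, 1, 1)
    [2] (1, 0, 5, 1, 0)
    [3] (3, 1, 1, 1, 1)
    [4] (1, 0, 5, 1, 0)
    [5] (0, 3, 2, 1, 1)
    [6] (1, 1, 3, 1, 1)
    [7] (0, 3, 2, 1, 1)
    [8] (0, 3, 2, 1, 1)
    [9] (3, 1, 1, 1, 1)
    [10] (2, 2, 2, 0, 1)
    [11] (2, 0, 2, 1, 1)
    [12] (3, 1, 1, 1, 1)
    [13] (3, 1, 1, 1, 1)
    [14] (2, 0, 2, 1, 1)
    [15] (2, 2, 2, 0, 1)
    [16] (2, 2, 2, 0, 1)
    [17] (1, 0, 5, 1, 0)
    [18] (2, 2, 2, 0, 1)
    [19] (0, 3, 2, 1, 1)
    [20] (2, 0, 2, 1, 1)
    [21] (2, 0, 2, 1, 1)
    [22] (0, 3, 2, 1, 1)
    [23] (2, 2, 2, 0, 1)

Linkage partition of the 23 weights (6 classes, p=7):

[[1, 11, 14, 20, 21], [2, 4, 17], [3, 9, 12, 13], [5, 7, 8, 19, 22], [6], [10, 15, 16, 18, 23]]


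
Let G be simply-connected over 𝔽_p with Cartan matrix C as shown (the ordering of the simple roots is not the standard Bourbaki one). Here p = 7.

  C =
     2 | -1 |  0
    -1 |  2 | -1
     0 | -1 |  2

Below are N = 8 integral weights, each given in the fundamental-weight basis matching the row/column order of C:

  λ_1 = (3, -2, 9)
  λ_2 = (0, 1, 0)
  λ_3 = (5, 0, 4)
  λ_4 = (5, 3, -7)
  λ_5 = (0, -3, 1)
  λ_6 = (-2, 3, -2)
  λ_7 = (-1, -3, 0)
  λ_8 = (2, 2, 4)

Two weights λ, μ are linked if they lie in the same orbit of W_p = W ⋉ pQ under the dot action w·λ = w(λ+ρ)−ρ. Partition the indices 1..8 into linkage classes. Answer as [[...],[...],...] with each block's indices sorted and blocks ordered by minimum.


Cartan matrix: type A_3 (|W|=24); un-permuting the 3 rows.

λ_j+ρ reflected into Ā_7 (⟨·,θ^∨⟩≤7); 3-tuples as given:

  λ_1 → (1, 2, 1)
  λ_2 → (1, 2, 1)
  λ_3 → (1, 1, 0)
  λ_4 → (1, 2, 1)
  λ_5 → (1, 1, 0)
  λ_6 → (1, 2, 1)
  λ_7 → (1, 1, 0)
  λ_8 → (1, 2, 1)

The 8 indices split into 2 linkage classes (same alcove rep ⇔ same W_7-dot-orbit):

[[1, 2, 4, 6, 8], [3, 5, 7]]


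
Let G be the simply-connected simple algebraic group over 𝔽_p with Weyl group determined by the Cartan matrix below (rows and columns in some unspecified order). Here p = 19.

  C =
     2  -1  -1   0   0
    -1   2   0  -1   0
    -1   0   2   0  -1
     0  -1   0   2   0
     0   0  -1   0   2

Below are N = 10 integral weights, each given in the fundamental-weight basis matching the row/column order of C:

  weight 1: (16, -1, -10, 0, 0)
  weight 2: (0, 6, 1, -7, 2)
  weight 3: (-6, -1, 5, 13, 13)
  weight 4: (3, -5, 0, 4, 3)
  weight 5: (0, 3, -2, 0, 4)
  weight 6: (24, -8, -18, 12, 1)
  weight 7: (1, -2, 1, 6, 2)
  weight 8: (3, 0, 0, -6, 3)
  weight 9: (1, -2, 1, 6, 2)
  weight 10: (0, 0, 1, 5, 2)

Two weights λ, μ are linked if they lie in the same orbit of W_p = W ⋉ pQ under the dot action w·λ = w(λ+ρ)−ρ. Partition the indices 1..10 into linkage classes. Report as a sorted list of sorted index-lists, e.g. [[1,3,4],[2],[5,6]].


A_5 Cartan matrix, 5 simple roots permuted; ρ=(1,1,1,1,1).

Alcove-folded reps (p=19, 10 weights, presented ϖ-order):

    λ_1 → (8, 0, 1, 1, 8)
    λ_2 → (1, 1, 2, 6, 3)
    λ_3 → (0, 4, 1, 1, 4)
    λ_4 → (0, 4, 1, 1, 4)
    λ_5 → (0, 4, 1, 1, 4)
    λ_6 → (1, 1, 2, 6, 3)
    λ_7 → (1, 1, 2, 6, 3)
    λ_8 → (0, 4, 1, 1, 4)
    λ_9 → (1, 1, 2, 6, 3)
    λ_10 → (1, 1, 2, 6, 3)

The 10 indices split into 3 linkage classes (same alcove rep ⇔ same W_19-dot-orbit):

[[1], [2, 6, 7, 9, 10], [3, 4, 5, 8]]


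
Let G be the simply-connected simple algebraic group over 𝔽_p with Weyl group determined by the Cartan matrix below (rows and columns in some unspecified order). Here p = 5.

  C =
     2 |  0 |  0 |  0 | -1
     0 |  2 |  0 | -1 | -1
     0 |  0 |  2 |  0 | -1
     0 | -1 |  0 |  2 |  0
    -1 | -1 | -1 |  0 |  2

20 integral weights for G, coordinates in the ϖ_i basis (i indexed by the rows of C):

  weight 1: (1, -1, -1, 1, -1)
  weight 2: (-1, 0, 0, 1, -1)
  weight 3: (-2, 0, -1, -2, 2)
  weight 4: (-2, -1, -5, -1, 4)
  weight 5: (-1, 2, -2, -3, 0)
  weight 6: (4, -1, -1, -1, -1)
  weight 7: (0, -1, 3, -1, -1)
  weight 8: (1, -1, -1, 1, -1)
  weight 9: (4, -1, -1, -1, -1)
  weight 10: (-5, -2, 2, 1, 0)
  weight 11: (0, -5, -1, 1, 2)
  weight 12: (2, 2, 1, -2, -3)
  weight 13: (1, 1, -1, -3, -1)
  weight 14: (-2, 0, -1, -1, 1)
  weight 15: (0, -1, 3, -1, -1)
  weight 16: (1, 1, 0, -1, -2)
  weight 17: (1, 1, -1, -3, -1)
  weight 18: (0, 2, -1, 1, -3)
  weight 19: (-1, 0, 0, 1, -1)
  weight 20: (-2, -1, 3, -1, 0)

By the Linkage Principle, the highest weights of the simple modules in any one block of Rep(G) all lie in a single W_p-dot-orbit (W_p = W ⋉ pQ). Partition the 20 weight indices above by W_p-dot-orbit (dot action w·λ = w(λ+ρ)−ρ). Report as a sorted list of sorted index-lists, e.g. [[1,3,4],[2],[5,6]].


Type D_5, rank 5, |W|=1920; reorder rows/cols to standard.

Alcove-folded reps (p=5, 20 weights, presented ϖ-order):

  1: (2, 0, 0, 2, 0);  2: (0, 1, 1, 2, 0);  3: (1, 1, 0, 0, 1);  4: (1, 0, 4, 0, 0);  5: (0, 1, 1, 2, 0);  6: (5, 0, 0, 0, 0);  7: (1, 0, 4, 0, 0);  8: (2, 0, 0, 2, 0);  9: (5, 0, 0, 0, 0);  10: (0, 1, 1, 2, 0);  11: (0, 1, 1, 2, 0);  12: (1, 1, 0, 0, 1);  13: (2, 0, 0, 2, 0);  14: (1, 1, 0, 0, 1);  15: (1, 0, 4, 0, 0);  16: (1, 1, 0, 0, 1);  17: (2, 0, 0, 2, 0);  18: (0, 0, 1, 2, 1);  19: (0, 1, 1, 2, 0);  20: (1, 0, 4, 0, 0)

6 distinct reps among the 20 weights ⇒ 6 W_5-linkage classes:

[[1, 8, 13, 17], [2, 5, 10, 11, 19], [3, 12, 14, 16], [4, 7, 15, 20], [6, 9], [18]]


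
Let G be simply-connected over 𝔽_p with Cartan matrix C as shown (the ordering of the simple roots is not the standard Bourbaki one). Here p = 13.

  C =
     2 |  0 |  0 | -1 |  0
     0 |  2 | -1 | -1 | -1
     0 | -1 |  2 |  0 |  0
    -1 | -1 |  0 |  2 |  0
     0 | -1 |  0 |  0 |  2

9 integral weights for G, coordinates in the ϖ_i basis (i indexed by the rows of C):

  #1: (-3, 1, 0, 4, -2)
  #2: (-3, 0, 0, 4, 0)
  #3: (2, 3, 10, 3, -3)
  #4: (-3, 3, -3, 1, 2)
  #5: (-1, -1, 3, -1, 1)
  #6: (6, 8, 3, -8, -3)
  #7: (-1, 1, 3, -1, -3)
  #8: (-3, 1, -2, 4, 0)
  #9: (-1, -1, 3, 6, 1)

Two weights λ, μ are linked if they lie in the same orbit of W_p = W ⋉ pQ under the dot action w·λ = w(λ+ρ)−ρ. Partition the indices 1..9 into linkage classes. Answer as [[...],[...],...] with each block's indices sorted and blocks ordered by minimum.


Root system D_5: the 5×5 matrix C matches after relabeling.

Folding the 9 weights λ_j+ρ into Ā_13 (reps in the given 5-coord order):

    λ_1 → (2, 1, 1, 3, 1)
    λ_2 → (2, 1, 1, 3, 1)
    λ_3 → (2, 2, 2, 0, 3)
    λ_4 → (2, 2, 2, 0, 3)
    λ_5 → (0, 0, 4, 0, 2)
    λ_6 → (0, 0, 4, 0, 2)
    λ_7 → (0, 0, 4, 0, 2)
    λ_8 → (2, 1, 1, 3, 1)
    λ_9 → (0, 0, 4, 0, 2)

Partition of {1..9} into 3 W_13-dot-orbits:

[[1, 2, 8], [3, 4], [5, 6, 7, 9]]
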